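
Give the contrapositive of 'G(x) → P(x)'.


The contrapositive of (P → Q) is (¬Q → ¬P); it is logically equivalent to the original.
Here P = 'G(x)' and Q = 'P(x)'.

If not (P(x)), then not (G(x)).


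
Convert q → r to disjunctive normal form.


Step 1: Rewrite q → r as ¬q ∨ r.

(¬q) ∨ r


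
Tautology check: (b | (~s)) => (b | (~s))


Build the truth table over {b, s}:
b | s | φ
---------
False | False | True
True | False | True
False | True | True
True | True | True
Every row evaluates to true.

Yes, it is a tautology.


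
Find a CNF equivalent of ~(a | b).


Step 1: Apply De Morgan: ¬(a ∨ b) = ¬a ∧ ¬b.

(~a) & (~b)


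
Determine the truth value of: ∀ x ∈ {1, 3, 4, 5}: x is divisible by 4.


Evaluate the predicate on each element: 1:F, 3:F, 4:T, 5:F.
Counterexample x = 1 fails the predicate.

F


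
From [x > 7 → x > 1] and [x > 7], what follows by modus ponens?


Modus ponens: from (P → Q) and P, infer Q.
P = 'x > 7' is asserted, and P → Q holds, so Q follows.

x > 1.


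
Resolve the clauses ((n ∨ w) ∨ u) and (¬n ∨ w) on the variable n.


The clauses contain complementary literals n and ¬n.
Resolution eliminates this pair and disjoins the remaining literals (merging duplicates).

(u ∨ w)


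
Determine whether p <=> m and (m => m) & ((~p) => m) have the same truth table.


Compare truth tables:
m | p | φ | ψ
-------------
False | False | True | False
True | False | False | True
False | True | False | True
True | True | True | True
They differ at row 1 (m=False, p=False): φ=True but ψ=False.

No, they are not logically equivalent.


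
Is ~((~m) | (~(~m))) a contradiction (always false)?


Truth table over {m}:
m | φ
-----
False | False
True | False
Every row is false.

Yes, it is a contradiction.


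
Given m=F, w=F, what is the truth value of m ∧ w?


Conjunction is true only when both operands are true.
Substitute: m=F, w=F.
F ∧ F evaluates to F.

F


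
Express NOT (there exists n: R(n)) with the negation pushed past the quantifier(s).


¬(for all x: φ) = there exists x: ¬φ, and ¬(there exists x: φ) = for all x: ¬φ.
Apply to the existential statement.

for all n: NOT(R(n))


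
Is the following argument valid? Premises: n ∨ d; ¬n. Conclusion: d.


This matches the form of disjunctive syllogism: the conclusion follows in every model of the premises.

Valid.


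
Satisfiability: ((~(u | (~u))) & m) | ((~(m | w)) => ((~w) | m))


Search for a satisfying assignment over {m, u, w}.
Try m=False, u=False, w=False: the formula evaluates to True.
A satisfying assignment exists.

Satisfiable.


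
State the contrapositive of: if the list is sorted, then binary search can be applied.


The contrapositive of (P → Q) is (¬Q → ¬P); it is logically equivalent to the original.
Here P = 'the list is sorted' and Q = 'binary search can be applied'.

If not (binary search can be applied), then not (the list is sorted).


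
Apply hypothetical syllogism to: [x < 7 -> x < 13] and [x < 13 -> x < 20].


Hypothetical syllogism: from (P → Q) and (Q → R), infer (P → R).
Chain the two implications through the shared middle term 'x < 13'.

x < 7 -> x < 20


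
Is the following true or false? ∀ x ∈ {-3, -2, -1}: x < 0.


Evaluate the predicate on each element: -3:T, -2:T, -1:T.
Every element satisfies the predicate.

T


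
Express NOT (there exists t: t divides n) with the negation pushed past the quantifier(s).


¬(for all x: φ) = there exists x: ¬φ, and ¬(there exists x: φ) = for all x: ¬φ.
Apply to the existential statement.

for all t: NOT(t divides n)


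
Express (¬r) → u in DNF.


Step 1: Rewrite (¬r) → u as ¬(¬r) ∨ u.
Step 2: Eliminate any double negations (¬¬X = X).

r ∨ u


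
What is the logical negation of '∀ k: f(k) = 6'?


¬(∀ x: φ) = ∃ x: ¬φ, and ¬(∃ x: φ) = ∀ x: ¬φ.
Apply to the universal statement.

∃ k: ¬(f(k) = 6)


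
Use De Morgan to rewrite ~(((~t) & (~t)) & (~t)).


De Morgan: the negation of a conjunction is the disjunction of the negations.
Distribute ~ across &, flipping it to |, and negate each literal.

(t | t) | t


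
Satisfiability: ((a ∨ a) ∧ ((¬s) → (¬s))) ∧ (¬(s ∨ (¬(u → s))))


Search for a satisfying assignment over {a, s, u}.
Try a=T, s=F, u=F: the formula evaluates to T.
A satisfying assignment exists.

Satisfiable.


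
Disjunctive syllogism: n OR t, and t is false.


Disjunctive syllogism: from (P ∨ Q) and ¬P, infer Q.
One disjunct, 't', is ruled out; the other must hold.

n


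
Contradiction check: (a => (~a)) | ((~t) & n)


Truth table over {a, n, t}:
a | n | t | φ
-------------
False | False | False | True
True | False | False | False
False | True | False | True
True | True | False | True
False | False | True | True
True | False | True | False
False | True | True | True
True | True | True | False
Satisfying assignment at row 1: a=False, n=False, t=False gives True.

No, it is not a contradiction.


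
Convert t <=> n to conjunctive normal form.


Step 1: Rewrite t ↔ n as (t → n) ∧ (n → t).
Step 2: Rewrite each implication as a disjunction.

((~t) | n) & ((~n) | t)


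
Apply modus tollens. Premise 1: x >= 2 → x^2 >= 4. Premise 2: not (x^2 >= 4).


Modus tollens: from (P → Q) and ¬Q, infer ¬P.
Q = 'x^2 >= 4' is denied; since P → Q, P must also fail.

Not (x >= 2).


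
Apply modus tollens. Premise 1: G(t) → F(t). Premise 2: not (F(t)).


Modus tollens: from (P → Q) and ¬Q, infer ¬P.
Q = 'F(t)' is denied; since P → Q, P must also fail.

Not (G(t)).


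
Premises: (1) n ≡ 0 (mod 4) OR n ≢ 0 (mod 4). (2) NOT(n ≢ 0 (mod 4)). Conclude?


Disjunctive syllogism: from (P ∨ Q) and ¬P, infer Q.
One disjunct, 'n ≢ 0 (mod 4)', is ruled out; the other must hold.

n ≡ 0 (mod 4)


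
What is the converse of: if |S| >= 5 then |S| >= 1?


The converse of (P → Q) is (Q → P). It is not in general equivalent to the original.
Here P = '|S| >= 5' and Q = '|S| >= 1'.

If |S| >= 1, then |S| >= 5.


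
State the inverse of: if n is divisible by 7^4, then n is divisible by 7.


The inverse of (P → Q) is (¬P → ¬Q). It is equivalent to the converse, not to the original.
Here P = 'n is divisible by 7^4' and Q = 'n is divisible by 7'.

If not (n is divisible by 7^4), then not (n is divisible by 7).


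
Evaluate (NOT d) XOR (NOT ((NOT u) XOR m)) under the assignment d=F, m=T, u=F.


Substitute d=F, m=T, u=F:
NOT d = T
NOT u = T
(NOT u) XOR m = T XOR T = F
NOT ((NOT u) XOR m) = T
(NOT d) XOR (NOT ((NOT u) XOR m)) = T XOR T = F

F


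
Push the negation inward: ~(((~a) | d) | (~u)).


De Morgan: the negation of a disjunction is the conjunction of the negations.
Distribute ~ across |, flipping it to &, and negate each literal.

(a & (~d)) & u


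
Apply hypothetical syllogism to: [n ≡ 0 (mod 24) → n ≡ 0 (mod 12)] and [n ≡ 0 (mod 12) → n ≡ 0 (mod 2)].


Hypothetical syllogism: from (P → Q) and (Q → R), infer (P → R).
Chain the two implications through the shared middle term 'n ≡ 0 (mod 12)'.

n ≡ 0 (mod 24) → n ≡ 0 (mod 2)


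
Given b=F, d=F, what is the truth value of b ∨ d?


Disjunction is false only when both operands are false.
Substitute: b=F, d=F.
F ∨ F evaluates to F.

F


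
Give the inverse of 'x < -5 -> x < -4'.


The inverse of (P → Q) is (¬P → ¬Q). It is equivalent to the converse, not to the original.
Here P = 'x < -5' and Q = 'x < -4'.

If not (x < -5), then not (x < -4).


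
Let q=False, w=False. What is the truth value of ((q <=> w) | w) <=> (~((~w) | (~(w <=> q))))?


Substitute q=False, w=False:
q <=> w = False <=> False = True
(q <=> w) | w = True | False = True
~w = True
w <=> q = False <=> False = True
~(w <=> q) = False
(~w) | (~(w <=> q)) = True | False = True
~((~w) | (~(w <=> q))) = False
((q <=> w) | w) <=> (~((~w) | (~(w <=> q)))) = True <=> False = False

False


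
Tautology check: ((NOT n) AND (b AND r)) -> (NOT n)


Build the truth table over {b, n, r}:
b | n | r | φ
-------------
F | F | F | T
T | F | F | T
F | T | F | T
T | T | F | T
F | F | T | T
T | F | T | T
F | T | T | T
T | T | T | T
Every row evaluates to true.

Yes, it is a tautology.


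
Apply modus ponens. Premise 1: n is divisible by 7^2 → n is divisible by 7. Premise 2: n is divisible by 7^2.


Modus ponens: from (P → Q) and P, infer Q.
P = 'n is divisible by 7^2' is asserted, and P → Q holds, so Q follows.

n is divisible by 7.


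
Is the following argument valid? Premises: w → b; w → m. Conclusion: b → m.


This is (no valid rule). There exist truth assignments where the premises are all true but the conclusion is false.

Invalid.


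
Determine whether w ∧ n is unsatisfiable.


Truth table over {n, w}:
n | w | φ
---------
F | F | F
T | F | F
F | T | F
T | T | T
Satisfying assignment at row 4: n=T, w=T gives T.

No, it is not a contradiction.


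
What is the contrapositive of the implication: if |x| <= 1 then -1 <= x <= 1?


The contrapositive of (P → Q) is (¬Q → ¬P); it is logically equivalent to the original.
Here P = '|x| <= 1' and Q = '-1 <= x <= 1'.

If not (-1 <= x <= 1), then not (|x| <= 1).


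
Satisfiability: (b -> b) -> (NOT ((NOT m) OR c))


Search for a satisfying assignment over {b, c, m}.
Try b=F, c=F, m=T: the formula evaluates to T.
A satisfying assignment exists.

Satisfiable.


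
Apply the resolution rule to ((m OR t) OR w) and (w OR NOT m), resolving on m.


The clauses contain complementary literals m and NOTm.
Resolution eliminates this pair and disjoins the remaining literals (merging duplicates).

(t OR w)


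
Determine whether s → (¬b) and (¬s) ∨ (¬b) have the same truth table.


Compare truth tables:
b | s | φ | ψ
-------------
F | F | T | T
T | F | T | T
F | T | T | T
T | T | F | F
The columns φ and ψ agree on every row.

Yes, they are logically equivalent.


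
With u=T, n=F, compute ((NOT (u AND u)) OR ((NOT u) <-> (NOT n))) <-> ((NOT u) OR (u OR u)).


Substitute u=T, n=F:
u AND u = T AND T = T
NOT (u AND u) = F
NOT u = F
NOT n = T
(NOT u) <-> (NOT n) = F <-> T = F
(NOT (u AND u)) OR ((NOT u) <-> (NOT n)) = F OR F = F
NOT u = F
u OR u = T OR T = T
(NOT u) OR (u OR u) = F OR T = T
((NOT (u AND u)) OR ((NOT u) <-> (NOT n))) <-> ((NOT u) OR (u OR u)) = F <-> T = F

F


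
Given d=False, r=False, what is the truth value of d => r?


Implication is false only when antecedent is true and consequent is false.
Substitute: d=False, r=False.
False => False evaluates to True.

True


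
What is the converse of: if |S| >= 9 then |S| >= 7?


The converse of (P → Q) is (Q → P). It is not in general equivalent to the original.
Here P = '|S| >= 9' and Q = '|S| >= 7'.

If |S| >= 7, then |S| >= 9.


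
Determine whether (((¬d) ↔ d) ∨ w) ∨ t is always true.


Build the truth table over {d, t, w}:
d | t | w | φ
-------------
F | F | F | F
T | F | F | F
F | T | F | T
T | T | F | T
F | F | T | T
T | F | T | T
F | T | T | T
T | T | T | T
Counterexample at row 1: with d=F, t=F, w=F, the formula is F.

No, it is not a tautology.


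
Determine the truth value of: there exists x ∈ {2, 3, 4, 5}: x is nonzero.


Evaluate the predicate on each element: 2:T, 3:T, 4:T, 5:T.
Witness x = 2 satisfies the predicate.

T


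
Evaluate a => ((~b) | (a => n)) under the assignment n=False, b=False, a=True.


Substitute n=False, b=False, a=True:
~b = True
a => n = True => False = False
(~b) | (a => n) = True | False = True
a => ((~b) | (a => n)) = True => True = True

True


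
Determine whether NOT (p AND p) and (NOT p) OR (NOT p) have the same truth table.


Compare truth tables:
p | φ | ψ
---------
F | T | T
T | F | F
The columns φ and ψ agree on every row.

Yes, they are logically equivalent.


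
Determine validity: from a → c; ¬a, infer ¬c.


This is denying the antecedent (fallacy). There exist truth assignments where the premises are all true but the conclusion is false.

Invalid.


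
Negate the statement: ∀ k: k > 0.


¬(∀ x: φ) = ∃ x: ¬φ, and ¬(∃ x: φ) = ∀ x: ¬φ.
Apply to the universal statement.

∃ k: ¬(k > 0)


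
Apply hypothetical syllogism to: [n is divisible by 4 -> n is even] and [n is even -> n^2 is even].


Hypothetical syllogism: from (P → Q) and (Q → R), infer (P → R).
Chain the two implications through the shared middle term 'n is even'.

n is divisible by 4 -> n^2 is even


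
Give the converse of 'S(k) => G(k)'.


The converse of (P → Q) is (Q → P). It is not in general equivalent to the original.
Here P = 'S(k)' and Q = 'G(k)'.

If G(k), then S(k).


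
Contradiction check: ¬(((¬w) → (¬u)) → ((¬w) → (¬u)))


Truth table over {u, w}:
u | w | φ
---------
F | F | F
T | F | F
F | T | F
T | T | F
Every row is false.

Yes, it is a contradiction.


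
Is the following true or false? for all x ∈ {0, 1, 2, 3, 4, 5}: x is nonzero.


Evaluate the predicate on each element: 0:F, 1:T, 2:T, 3:T, 4:T, 5:T.
Counterexample x = 0 fails the predicate.

F


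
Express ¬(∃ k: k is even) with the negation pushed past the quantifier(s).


¬(∀ x: φ) = ∃ x: ¬φ, and ¬(∃ x: φ) = ∀ x: ¬φ.
Apply to the existential statement.

∀ k: ¬(k is even)


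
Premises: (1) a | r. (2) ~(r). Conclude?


Disjunctive syllogism: from (P ∨ Q) and ¬P, infer Q.
One disjunct, 'r', is ruled out; the other must hold.

a


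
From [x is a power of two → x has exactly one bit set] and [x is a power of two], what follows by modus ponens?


Modus ponens: from (P → Q) and P, infer Q.
P = 'x is a power of two' is asserted, and P → Q holds, so Q follows.

x has exactly one bit set.


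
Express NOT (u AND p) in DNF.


Step 1: Apply De Morgan: ¬(u ∧ p) = ¬u ∨ ¬p.

(NOT u) OR (NOT p)


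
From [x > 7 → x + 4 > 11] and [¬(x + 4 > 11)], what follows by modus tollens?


Modus tollens: from (P → Q) and ¬Q, infer ¬P.
Q = 'x + 4 > 11' is denied; since P → Q, P must also fail.

Not (x > 7).


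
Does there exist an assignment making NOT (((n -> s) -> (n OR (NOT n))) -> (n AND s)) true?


Search for a satisfying assignment over {n, s}.
Try n=F, s=F: the formula evaluates to T.
A satisfying assignment exists.

Satisfiable.


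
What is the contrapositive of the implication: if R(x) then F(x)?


The contrapositive of (P → Q) is (¬Q → ¬P); it is logically equivalent to the original.
Here P = 'R(x)' and Q = 'F(x)'.

If not (F(x)), then not (R(x)).


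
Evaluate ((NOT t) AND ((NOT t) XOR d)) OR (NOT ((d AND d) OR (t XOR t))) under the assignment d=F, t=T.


Substitute d=F, t=T:
NOT t = F
NOT t = F
(NOT t) XOR d = F XOR F = F
(NOT t) AND ((NOT t) XOR d) = F AND F = F
d AND d = F AND F = F
t XOR t = T XOR T = F
(d AND d) OR (t XOR t) = F OR F = F
NOT ((d AND d) OR (t XOR t)) = T
((NOT t) AND ((NOT t) XOR d)) OR (NOT ((d AND d) OR (t XOR t))) = F OR T = T

T


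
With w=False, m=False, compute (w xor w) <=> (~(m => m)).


Substitute w=False, m=False:
w xor w = False xor False = False
m => m = False => False = True
~(m => m) = False
(w xor w) <=> (~(m => m)) = False <=> False = True

True


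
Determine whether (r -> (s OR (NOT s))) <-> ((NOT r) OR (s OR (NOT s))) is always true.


Build the truth table over {r, s}:
r | s | φ
---------
F | F | T
T | F | T
F | T | T
T | T | T
Every row evaluates to true.

Yes, it is a tautology.


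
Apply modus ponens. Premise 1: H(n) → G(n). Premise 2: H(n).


Modus ponens: from (P → Q) and P, infer Q.
P = 'H(n)' is asserted, and P → Q holds, so Q follows.

G(n).


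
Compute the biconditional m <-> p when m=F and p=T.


Biconditional is true when both operands have the same truth value.
Substitute: m=F, p=T.
F <-> T evaluates to F.

F


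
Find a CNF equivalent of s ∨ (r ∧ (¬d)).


Step 1: Distribute ∨ over ∧: s ∨ (r ∧ (¬d)) = (s ∨ r) ∧ (s ∨ (¬d)).

(s ∨ r) ∧ (s ∨ (¬d))


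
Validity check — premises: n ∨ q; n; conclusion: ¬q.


This is affirming a disjunct (fallacy). There exist truth assignments where the premises are all true but the conclusion is false.

Invalid.


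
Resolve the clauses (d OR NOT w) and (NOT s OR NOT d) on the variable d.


The clauses contain complementary literals d and NOTd.
Resolution eliminates this pair and disjoins the remaining literals (merging duplicates).

(NOT w OR NOT s)


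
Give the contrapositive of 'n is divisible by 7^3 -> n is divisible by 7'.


The contrapositive of (P → Q) is (¬Q → ¬P); it is logically equivalent to the original.
Here P = 'n is divisible by 7^3' and Q = 'n is divisible by 7'.

If not (n is divisible by 7), then not (n is divisible by 7^3).


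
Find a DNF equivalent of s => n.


Step 1: Rewrite s → n as ¬s ∨ n.

(~s) | n


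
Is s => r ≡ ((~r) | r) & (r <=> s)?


Compare truth tables:
r | s | φ | ψ
-------------
False | False | True | True
True | False | True | False
False | True | False | False
True | True | True | True
They differ at row 2 (r=True, s=False): φ=True but ψ=False.

No, they are not logically equivalent.


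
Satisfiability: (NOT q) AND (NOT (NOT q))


Check all 2 assignments over {q}:
q | φ
-----
F | F
T | F
No assignment makes the formula true.

Unsatisfiable.


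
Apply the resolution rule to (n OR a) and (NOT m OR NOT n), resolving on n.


The clauses contain complementary literals n and NOTn.
Resolution eliminates this pair and disjoins the remaining literals (merging duplicates).

(a OR NOT m)


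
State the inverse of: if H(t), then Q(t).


The inverse of (P → Q) is (¬P → ¬Q). It is equivalent to the converse, not to the original.
Here P = 'H(t)' and Q = 'Q(t)'.

If not (H(t)), then not (Q(t)).


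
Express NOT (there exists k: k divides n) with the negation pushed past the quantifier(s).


¬(for all x: φ) = there exists x: ¬φ, and ¬(there exists x: φ) = for all x: ¬φ.
Apply to the existential statement.

for all k: NOT(k divides n)


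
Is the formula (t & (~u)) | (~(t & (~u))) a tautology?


Build the truth table over {t, u}:
t | u | φ
---------
False | False | True
True | False | True
False | True | True
True | True | True
Every row evaluates to true.

Yes, it is a tautology.


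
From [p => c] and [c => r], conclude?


Hypothetical syllogism: from (P → Q) and (Q → R), infer (P → R).
Chain the two implications through the shared middle term 'c'.

p => r


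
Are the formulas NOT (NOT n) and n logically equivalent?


Compare truth tables:
n | φ | ψ
---------
F | F | F
T | T | T
The columns φ and ψ agree on every row.

Yes, they are logically equivalent.


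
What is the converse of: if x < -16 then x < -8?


The converse of (P → Q) is (Q → P). It is not in general equivalent to the original.
Here P = 'x < -16' and Q = 'x < -8'.

If x < -8, then x < -16.


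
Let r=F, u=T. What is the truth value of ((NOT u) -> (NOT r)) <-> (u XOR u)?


Substitute r=F, u=T:
NOT u = F
NOT r = T
(NOT u) -> (NOT r) = F -> T = T
u XOR u = T XOR T = F
((NOT u) -> (NOT r)) <-> (u XOR u) = T <-> F = F

F


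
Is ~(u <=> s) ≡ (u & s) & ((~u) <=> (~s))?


Compare truth tables:
s | u | φ | ψ
-------------
False | False | False | False
True | False | True | False
False | True | True | False
True | True | False | True
They differ at row 2 (s=True, u=False): φ=True but ψ=False.

No, they are not logically equivalent.


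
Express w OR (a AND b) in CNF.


Step 1: Distribute ∨ over ∧: w ∨ (a ∧ b) = (w ∨ a) ∧ (w ∨ b).

(w OR a) AND (w OR b)


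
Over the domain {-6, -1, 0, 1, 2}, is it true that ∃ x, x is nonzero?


Evaluate the predicate on each element: -6:T, -1:T, 0:F, 1:T, 2:T.
Witness x = -6 satisfies the predicate.

T


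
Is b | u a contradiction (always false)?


Truth table over {b, u}:
b | u | φ
---------
False | False | False
True | False | True
False | True | True
True | True | True
Satisfying assignment at row 2: b=True, u=False gives True.

No, it is not a contradiction.


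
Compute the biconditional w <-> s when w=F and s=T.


Biconditional is true when both operands have the same truth value.
Substitute: w=F, s=T.
F <-> T evaluates to F.

F


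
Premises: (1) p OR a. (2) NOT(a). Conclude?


Disjunctive syllogism: from (P ∨ Q) and ¬P, infer Q.
One disjunct, 'a', is ruled out; the other must hold.

p


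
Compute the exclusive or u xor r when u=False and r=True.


Exclusive or is true when exactly one operand is true.
Substitute: u=False, r=True.
False xor True evaluates to True.

True


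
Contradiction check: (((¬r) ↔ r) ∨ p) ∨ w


Truth table over {p, r, w}:
p | r | w | φ
-------------
F | F | F | F
T | F | F | T
F | T | F | F
T | T | F | T
F | F | T | T
T | F | T | T
F | T | T | T
T | T | T | T
Satisfying assignment at row 2: p=T, r=F, w=F gives T.

No, it is not a contradiction.


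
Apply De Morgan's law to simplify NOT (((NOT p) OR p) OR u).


De Morgan: the negation of a disjunction is the conjunction of the negations.
Distribute NOT across OR, flipping it to AND, and negate each literal.

(p AND (NOT p)) AND (NOT u)


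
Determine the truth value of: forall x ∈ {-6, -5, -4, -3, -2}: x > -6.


Evaluate the predicate on each element: -6:False, -5:True, -4:True, -3:True, -2:True.
Counterexample x = -6 fails the predicate.

False


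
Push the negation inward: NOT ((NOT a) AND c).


De Morgan: the negation of a conjunction is the disjunction of the negations.
Distribute NOT across AND, flipping it to OR, and negate each literal.

a OR (NOT c)


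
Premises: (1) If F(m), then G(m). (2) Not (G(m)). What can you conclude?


Modus tollens: from (P → Q) and ¬Q, infer ¬P.
Q = 'G(m)' is denied; since P → Q, P must also fail.

Not (F(m)).


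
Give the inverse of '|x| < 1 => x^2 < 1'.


The inverse of (P → Q) is (¬P → ¬Q). It is equivalent to the converse, not to the original.
Here P = '|x| < 1' and Q = 'x^2 < 1'.

If not (|x| < 1), then not (x^2 < 1).


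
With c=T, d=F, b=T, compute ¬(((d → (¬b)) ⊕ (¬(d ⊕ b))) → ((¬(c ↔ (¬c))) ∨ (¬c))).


Substitute c=T, d=F, b=T:
… (earlier sub-steps elided)
d ⊕ b = F ⊕ T = T
¬(d ⊕ b) = F
(d → (¬b)) ⊕ (¬(d ⊕ b)) = T ⊕ F = T
¬c = F
c ↔ (¬c) = T ↔ F = F
¬(c ↔ (¬c)) = T
¬c = F
(¬(c ↔ (¬c))) ∨ (¬c) = T ∨ F = T
((d → (¬b)) ⊕ (¬(d ⊕ b))) → ((¬(c ↔ (¬c))) ∨ (¬c)) = T → T = T
¬(((d → (¬b)) ⊕ (¬(d ⊕ b))) → ((¬(c ↔ (¬c))) ∨ (¬c))) = F

F


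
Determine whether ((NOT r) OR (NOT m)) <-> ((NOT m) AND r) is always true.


Build the truth table over {m, r}:
m | r | φ
---------
F | F | F
T | F | F
F | T | T
T | T | T
Counterexample at row 1: with m=F, r=F, the formula is F.

No, it is not a tautology.


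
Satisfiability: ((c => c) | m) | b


Search for a satisfying assignment over {b, c, m}.
Try b=False, c=False, m=False: the formula evaluates to True.
A satisfying assignment exists.

Satisfiable.


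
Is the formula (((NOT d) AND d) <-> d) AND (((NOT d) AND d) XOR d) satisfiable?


Check all 2 assignments over {d}:
d | φ
-----
F | F
T | F
No assignment makes the formula true.

Unsatisfiable.


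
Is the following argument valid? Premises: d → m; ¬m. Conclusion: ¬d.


This matches the form of modus tollens: the conclusion follows in every model of the premises.

Valid.


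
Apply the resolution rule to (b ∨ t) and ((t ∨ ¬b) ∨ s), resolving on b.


The clauses contain complementary literals b and ¬b.
Resolution eliminates this pair and disjoins the remaining literals (merging duplicates).

(t ∨ s)


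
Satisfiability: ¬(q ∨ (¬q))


Check all 2 assignments over {q}:
q | φ
-----
F | F
T | F
No assignment makes the formula true.

Unsatisfiable.


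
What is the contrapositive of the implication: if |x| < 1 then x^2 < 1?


The contrapositive of (P → Q) is (¬Q → ¬P); it is logically equivalent to the original.
Here P = '|x| < 1' and Q = 'x^2 < 1'.

If not (x^2 < 1), then not (|x| < 1).


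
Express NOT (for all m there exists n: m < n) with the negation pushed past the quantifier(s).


Negation flips each quantifier (∀↔∃) and negates the inner predicate.
¬(for all m there exists n: φ) = there exists m for all n: ¬φ.

there exists m for all n: NOT(m < n)


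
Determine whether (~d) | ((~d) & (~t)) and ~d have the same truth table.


Compare truth tables:
d | t | φ | ψ
-------------
False | False | True | True
True | False | False | False
False | True | True | True
True | True | False | False
The columns φ and ψ agree on every row.

Yes, they are logically equivalent.


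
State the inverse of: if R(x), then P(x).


The inverse of (P → Q) is (¬P → ¬Q). It is equivalent to the converse, not to the original.
Here P = 'R(x)' and Q = 'P(x)'.

If not (R(x)), then not (P(x)).


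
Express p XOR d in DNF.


Step 1: p ⊕ d is true exactly when they disagree: (p ∧ ¬d) ∨ (¬p ∧ d).

(p AND (NOT d)) OR ((NOT p) AND d)


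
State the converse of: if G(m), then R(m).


The converse of (P → Q) is (Q → P). It is not in general equivalent to the original.
Here P = 'G(m)' and Q = 'R(m)'.

If R(m), then G(m).


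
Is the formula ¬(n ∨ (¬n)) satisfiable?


Check all 2 assignments over {n}:
n | φ
-----
F | F
T | F
No assignment makes the formula true.

Unsatisfiable.


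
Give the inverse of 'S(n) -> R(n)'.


The inverse of (P → Q) is (¬P → ¬Q). It is equivalent to the converse, not to the original.
Here P = 'S(n)' and Q = 'R(n)'.

If not (S(n)), then not (R(n)).


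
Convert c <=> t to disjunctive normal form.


Step 1: c ↔ t is true exactly when both agree: (c ∧ t) ∨ (¬c ∧ ¬t).

(c & t) | ((~c) & (~t))


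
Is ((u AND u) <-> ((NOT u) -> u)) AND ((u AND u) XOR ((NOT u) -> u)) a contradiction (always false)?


Truth table over {u}:
u | φ
-----
F | F
T | F
Every row is false.

Yes, it is a contradiction.


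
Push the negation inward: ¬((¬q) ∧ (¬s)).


De Morgan: the negation of a conjunction is the disjunction of the negations.
Distribute ¬ across ∧, flipping it to ∨, and negate each literal.

q ∨ s


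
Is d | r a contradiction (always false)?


Truth table over {d, r}:
d | r | φ
---------
False | False | False
True | False | True
False | True | True
True | True | True
Satisfying assignment at row 2: d=True, r=False gives True.

No, it is not a contradiction.


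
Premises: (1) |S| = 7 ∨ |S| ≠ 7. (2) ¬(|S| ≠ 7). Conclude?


Disjunctive syllogism: from (P ∨ Q) and ¬P, infer Q.
One disjunct, '|S| ≠ 7', is ruled out; the other must hold.

|S| = 7


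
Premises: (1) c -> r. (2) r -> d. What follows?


Hypothetical syllogism: from (P → Q) and (Q → R), infer (P → R).
Chain the two implications through the shared middle term 'r'.

c -> d


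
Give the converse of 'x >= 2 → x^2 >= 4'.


The converse of (P → Q) is (Q → P). It is not in general equivalent to the original.
Here P = 'x >= 2' and Q = 'x^2 >= 4'.

If x^2 >= 4, then x >= 2.


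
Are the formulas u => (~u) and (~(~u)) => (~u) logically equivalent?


Compare truth tables:
u | φ | ψ
---------
False | True | True
True | False | False
The columns φ and ψ agree on every row.

Yes, they are logically equivalent.


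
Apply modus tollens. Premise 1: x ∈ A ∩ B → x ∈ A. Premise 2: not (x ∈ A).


Modus tollens: from (P → Q) and ¬Q, infer ¬P.
Q = 'x ∈ A' is denied; since P → Q, P must also fail.

Not (x ∈ A ∩ B).


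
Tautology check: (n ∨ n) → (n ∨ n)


Build the truth table over {n}:
n | φ
-----
F | T
T | T
Every row evaluates to true.

Yes, it is a tautology.


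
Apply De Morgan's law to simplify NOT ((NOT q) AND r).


De Morgan: the negation of a conjunction is the disjunction of the negations.
Distribute NOT across AND, flipping it to OR, and negate each literal.

q OR (NOT r)


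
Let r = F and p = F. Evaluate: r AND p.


Conjunction is true only when both operands are true.
Substitute: r=F, p=F.
F AND F evaluates to F.

F


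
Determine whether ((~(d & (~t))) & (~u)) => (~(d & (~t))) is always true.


Build the truth table over {d, t, u}:
d | t | u | φ
-------------
False | False | False | True
True | False | False | True
False | True | False | True
True | True | False | True
False | False | True | True
True | False | True | True
False | True | True | True
True | True | True | True
Every row evaluates to true.

Yes, it is a tautology.


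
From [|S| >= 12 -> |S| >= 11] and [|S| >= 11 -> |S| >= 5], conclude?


Hypothetical syllogism: from (P → Q) and (Q → R), infer (P → R).
Chain the two implications through the shared middle term '|S| >= 11'.

|S| >= 12 -> |S| >= 5


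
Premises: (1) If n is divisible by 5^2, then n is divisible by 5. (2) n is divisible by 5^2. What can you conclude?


Modus ponens: from (P → Q) and P, infer Q.
P = 'n is divisible by 5^2' is asserted, and P → Q holds, so Q follows.

n is divisible by 5.


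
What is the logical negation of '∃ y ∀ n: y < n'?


Negation flips each quantifier (∀↔∃) and negates the inner predicate.
¬(∃ y ∀ n: φ) = ∀ y ∃ n: ¬φ.

∀ y ∃ n: ¬(y < n)


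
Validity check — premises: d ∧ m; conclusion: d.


This matches the form of conjunction elimination: the conclusion follows in every model of the premises.

Valid.


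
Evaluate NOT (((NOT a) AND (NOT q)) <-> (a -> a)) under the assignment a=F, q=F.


Substitute a=F, q=F:
NOT a = T
NOT q = T
(NOT a) AND (NOT q) = T AND T = T
a -> a = F -> F = T
((NOT a) AND (NOT q)) <-> (a -> a) = T <-> T = T
NOT (((NOT a) AND (NOT q)) <-> (a -> a)) = F

F


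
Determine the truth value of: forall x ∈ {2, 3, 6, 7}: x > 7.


Evaluate the predicate on each element: 2:False, 3:False, 6:False, 7:False.
Counterexample x = 2 fails the predicate.

False


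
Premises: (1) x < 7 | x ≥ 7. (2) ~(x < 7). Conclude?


Disjunctive syllogism: from (P ∨ Q) and ¬P, infer Q.
One disjunct, 'x < 7', is ruled out; the other must hold.

x ≥ 7


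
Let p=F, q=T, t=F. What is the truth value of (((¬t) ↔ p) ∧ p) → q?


Substitute p=F, q=T, t=F:
¬t = T
(¬t) ↔ p = T ↔ F = F
((¬t) ↔ p) ∧ p = F ∧ F = F
(((¬t) ↔ p) ∧ p) → q = F → T = T

T


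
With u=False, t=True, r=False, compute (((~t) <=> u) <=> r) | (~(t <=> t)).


Substitute u=False, t=True, r=False:
~t = False
(~t) <=> u = False <=> False = True
((~t) <=> u) <=> r = True <=> False = False
t <=> t = True <=> True = True
~(t <=> t) = False
(((~t) <=> u) <=> r) | (~(t <=> t)) = False | False = False

False


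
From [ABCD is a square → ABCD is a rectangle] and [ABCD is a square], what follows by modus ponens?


Modus ponens: from (P → Q) and P, infer Q.
P = 'ABCD is a square' is asserted, and P → Q holds, so Q follows.

ABCD is a rectangle.


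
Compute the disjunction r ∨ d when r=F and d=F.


Disjunction is false only when both operands are false.
Substitute: r=F, d=F.
F ∨ F evaluates to F.

F


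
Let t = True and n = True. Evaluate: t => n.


Implication is false only when antecedent is true and consequent is false.
Substitute: t=True, n=True.
True => True evaluates to True.

True


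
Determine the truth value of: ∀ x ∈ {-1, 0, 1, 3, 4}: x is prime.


Evaluate the predicate on each element: -1:F, 0:F, 1:F, 3:T, 4:F.
Counterexample x = -1 fails the predicate.

F


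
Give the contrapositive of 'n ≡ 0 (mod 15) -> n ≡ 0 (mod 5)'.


The contrapositive of (P → Q) is (¬Q → ¬P); it is logically equivalent to the original.
Here P = 'n ≡ 0 (mod 15)' and Q = 'n ≡ 0 (mod 5)'.

If not (n ≡ 0 (mod 5)), then not (n ≡ 0 (mod 15)).


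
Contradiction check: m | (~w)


Truth table over {m, w}:
m | w | φ
---------
False | False | True
True | False | True
False | True | False
True | True | True
Satisfying assignment at row 1: m=False, w=False gives True.

No, it is not a contradiction.


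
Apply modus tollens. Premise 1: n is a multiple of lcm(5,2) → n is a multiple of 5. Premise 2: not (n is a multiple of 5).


Modus tollens: from (P → Q) and ¬Q, infer ¬P.
Q = 'n is a multiple of 5' is denied; since P → Q, P must also fail.

Not (n is a multiple of lcm(5,2)).


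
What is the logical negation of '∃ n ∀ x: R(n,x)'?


Negation flips each quantifier (∀↔∃) and negates the inner predicate.
¬(∃ n ∀ x: φ) = ∀ n ∃ x: ¬φ.

∀ n ∃ x: ¬(R(n,x))


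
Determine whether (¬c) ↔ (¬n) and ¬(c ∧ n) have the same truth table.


Compare truth tables:
c | n | φ | ψ
-------------
F | F | T | T
T | F | F | T
F | T | F | T
T | T | T | F
They differ at row 2 (c=T, n=F): φ=F but ψ=T.

No, they are not logically equivalent.


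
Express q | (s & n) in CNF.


Step 1: Distribute ∨ over ∧: q ∨ (s ∧ n) = (q ∨ s) ∧ (q ∨ n).

(q | s) & (q | n)


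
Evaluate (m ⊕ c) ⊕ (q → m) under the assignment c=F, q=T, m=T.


Substitute c=F, q=T, m=T:
m ⊕ c = T ⊕ F = T
q → m = T → T = T
(m ⊕ c) ⊕ (q → m) = T ⊕ T = F

F


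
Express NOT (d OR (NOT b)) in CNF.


Step 1: Apply De Morgan: ¬(d ∨ (¬b)) = ¬d ∧ ¬(¬b).
Step 2: Eliminate any double negations (¬¬X = X).

(NOT d) AND b


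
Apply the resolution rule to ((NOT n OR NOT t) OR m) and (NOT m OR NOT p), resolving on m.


The clauses contain complementary literals m and NOTm.
Resolution eliminates this pair and disjoins the remaining literals (merging duplicates).

((NOT n OR NOT t) OR NOT p)


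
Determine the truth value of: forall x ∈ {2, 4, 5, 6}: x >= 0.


Evaluate the predicate on each element: 2:True, 4:True, 5:True, 6:True.
Every element satisfies the predicate.

True


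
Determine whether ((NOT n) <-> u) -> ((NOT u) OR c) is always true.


Build the truth table over {c, n, u}:
c | n | u | φ
-------------
F | F | F | T
T | F | F | T
F | T | F | T
T | T | F | T
F | F | T | F
T | F | T | T
F | T | T | T
T | T | T | T
Counterexample at row 5: with c=F, n=F, u=T, the formula is F.

No, it is not a tautology.


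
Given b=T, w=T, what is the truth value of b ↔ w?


Biconditional is true when both operands have the same truth value.
Substitute: b=T, w=T.
T ↔ T evaluates to T.

T


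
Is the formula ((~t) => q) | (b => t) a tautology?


Build the truth table over {b, q, t}:
b | q | t | φ
-------------
False | False | False | True
True | False | False | False
False | True | False | True
True | True | False | True
False | False | True | True
True | False | True | True
False | True | True | True
True | True | True | True
Counterexample at row 2: with b=True, q=False, t=False, the formula is False.

No, it is not a tautology.


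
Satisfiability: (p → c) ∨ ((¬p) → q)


Search for a satisfying assignment over {c, p, q}.
Try c=F, p=F, q=F: the formula evaluates to T.
A satisfying assignment exists.

Satisfiable.


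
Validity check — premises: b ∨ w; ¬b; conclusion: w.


This matches the form of disjunctive syllogism: the conclusion follows in every model of the premises.

Valid.


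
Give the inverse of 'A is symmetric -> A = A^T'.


The inverse of (P → Q) is (¬P → ¬Q). It is equivalent to the converse, not to the original.
Here P = 'A is symmetric' and Q = 'A = A^T'.

If not (A is symmetric), then not (A = A^T).


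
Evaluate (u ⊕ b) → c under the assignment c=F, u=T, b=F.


Substitute c=F, u=T, b=F:
u ⊕ b = T ⊕ F = T
(u ⊕ b) → c = T → F = F

F


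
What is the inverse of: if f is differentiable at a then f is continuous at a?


The inverse of (P → Q) is (¬P → ¬Q). It is equivalent to the converse, not to the original.
Here P = 'f is differentiable at a' and Q = 'f is continuous at a'.

If not (f is differentiable at a), then not (f is continuous at a).


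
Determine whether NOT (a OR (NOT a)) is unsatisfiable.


Truth table over {a}:
a | φ
-----
F | F
T | F
Every row is false.

Yes, it is a contradiction.


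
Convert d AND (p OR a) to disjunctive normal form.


Step 1: Distribute ∧ over ∨: d ∧ (p ∨ a) = (d ∧ p) ∨ (d ∧ a).

(d AND p) OR (d AND a)


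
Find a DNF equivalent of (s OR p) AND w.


Step 1: Distribute ∧ over ∨: (s ∨ p) ∧ w = (s ∧ w) ∨ (p ∧ w).

(s AND w) OR (p AND w)


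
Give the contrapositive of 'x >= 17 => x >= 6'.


The contrapositive of (P → Q) is (¬Q → ¬P); it is logically equivalent to the original.
Here P = 'x >= 17' and Q = 'x >= 6'.

If not (x >= 6), then not (x >= 17).


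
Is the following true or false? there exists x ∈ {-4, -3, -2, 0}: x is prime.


Evaluate the predicate on each element: -4:F, -3:F, -2:F, 0:F.
No element satisfies the predicate.

F


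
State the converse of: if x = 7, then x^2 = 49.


The converse of (P → Q) is (Q → P). It is not in general equivalent to the original.
Here P = 'x = 7' and Q = 'x^2 = 49'.

If x^2 = 49, then x = 7.


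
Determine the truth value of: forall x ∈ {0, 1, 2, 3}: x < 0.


Evaluate the predicate on each element: 0:False, 1:False, 2:False, 3:False.
Counterexample x = 0 fails the predicate.

False


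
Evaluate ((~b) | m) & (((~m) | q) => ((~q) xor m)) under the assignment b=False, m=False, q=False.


Substitute b=False, m=False, q=False:
~b = True
(~b) | m = True | False = True
~m = True
(~m) | q = True | False = True
~q = True
(~q) xor m = True xor False = True
((~m) | q) => ((~q) xor m) = True => True = True
((~b) | m) & (((~m) | q) => ((~q) xor m)) = True & True = True

True


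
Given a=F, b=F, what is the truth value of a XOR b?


Exclusive or is true when exactly one operand is true.
Substitute: a=F, b=F.
F XOR F evaluates to F.

F


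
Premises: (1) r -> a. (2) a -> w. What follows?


Hypothetical syllogism: from (P → Q) and (Q → R), infer (P → R).
Chain the two implications through the shared middle term 'a'.

r -> w


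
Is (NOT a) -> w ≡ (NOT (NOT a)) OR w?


Compare truth tables:
a | w | φ | ψ
-------------
F | F | F | F
T | F | T | T
F | T | T | T
T | T | T | T
The columns φ and ψ agree on every row.

Yes, they are logically equivalent.


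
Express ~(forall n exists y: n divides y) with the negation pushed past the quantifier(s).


Negation flips each quantifier (∀↔∃) and negates the inner predicate.
¬(forall n exists y: φ) = exists n forall y: ¬φ.

exists n forall y: ~(n divides y)


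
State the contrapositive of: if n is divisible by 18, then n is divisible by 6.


The contrapositive of (P → Q) is (¬Q → ¬P); it is logically equivalent to the original.
Here P = 'n is divisible by 18' and Q = 'n is divisible by 6'.

If not (n is divisible by 6), then not (n is divisible by 18).


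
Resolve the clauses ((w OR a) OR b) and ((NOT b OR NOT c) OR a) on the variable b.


The clauses contain complementary literals b and NOTb.
Resolution eliminates this pair and disjoins the remaining literals (merging duplicates).

((a OR w) OR NOT c)


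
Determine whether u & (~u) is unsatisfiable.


Truth table over {u}:
u | φ
-----
False | False
True | False
Every row is false.

Yes, it is a contradiction.


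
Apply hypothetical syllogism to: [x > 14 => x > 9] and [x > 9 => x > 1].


Hypothetical syllogism: from (P → Q) and (Q → R), infer (P → R).
Chain the two implications through the shared middle term 'x > 9'.

x > 14 => x > 1
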